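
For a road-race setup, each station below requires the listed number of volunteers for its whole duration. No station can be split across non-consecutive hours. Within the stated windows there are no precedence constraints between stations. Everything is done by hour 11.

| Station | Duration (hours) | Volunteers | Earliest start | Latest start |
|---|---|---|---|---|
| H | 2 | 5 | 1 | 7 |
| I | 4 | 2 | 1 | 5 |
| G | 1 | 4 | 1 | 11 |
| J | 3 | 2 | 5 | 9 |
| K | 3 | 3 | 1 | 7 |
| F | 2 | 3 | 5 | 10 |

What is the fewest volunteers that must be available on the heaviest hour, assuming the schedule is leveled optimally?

Early-start (H@1, I@1, G@1, J@5, K@1, F@5) gives peak 14: h1:14  h2:10  h3:5  h4:2  h5:5  h6:5  h7:2  h8:0  h9:0  h10:0  h11:0.
Shift I→3, G→7, J→8, K→3, F→8.
Schedule H@1, I@3, G@7, J@8, K@3, F@8: h1:5  h2:5  h3:5  h4:5  h5:5  h6:2  h7:4  h8:5  h9:5  h10:2  h11:0 — peak 5.

5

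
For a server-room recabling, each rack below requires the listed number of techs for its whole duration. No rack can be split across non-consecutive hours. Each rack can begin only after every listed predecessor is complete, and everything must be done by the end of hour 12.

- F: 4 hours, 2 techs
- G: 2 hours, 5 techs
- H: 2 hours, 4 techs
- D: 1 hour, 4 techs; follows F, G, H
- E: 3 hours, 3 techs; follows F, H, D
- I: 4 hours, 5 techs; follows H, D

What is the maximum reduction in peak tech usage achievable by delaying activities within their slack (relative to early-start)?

4

Early-start peak: h1:11  h2:11  h3:2  h4:2  h5:4  h6:8  h7:8  h8:8  h9:5  h10:0  h11:0  h12:0 ⇒ 11.
Leveled (F@1, G@1, H@3, D@5, E@6, I@9): h1:7  h2:7  h3:6  h4:6  h5:4  h6:3  h7:3  h8:3  h9:5  h10:5  h11:5  h12:5 ⇒ 7.
Reduction 11 − 7 = 4.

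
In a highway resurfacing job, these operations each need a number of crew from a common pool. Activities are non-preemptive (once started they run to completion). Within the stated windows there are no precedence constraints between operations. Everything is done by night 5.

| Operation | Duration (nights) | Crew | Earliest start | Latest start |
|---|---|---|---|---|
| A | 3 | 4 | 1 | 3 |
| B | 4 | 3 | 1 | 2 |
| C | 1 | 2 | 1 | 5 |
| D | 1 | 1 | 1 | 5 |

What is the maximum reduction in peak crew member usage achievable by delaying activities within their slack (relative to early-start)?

3

Early-start peak: n1:10  n2:7  n3:7  n4:3  n5:0 ⇒ 10.
Leveled (A@1, B@1, C@4, D@4): n1:7  n2:7  n3:7  n4:6  n5:0 ⇒ 7.
Reduction 10 − 7 = 3.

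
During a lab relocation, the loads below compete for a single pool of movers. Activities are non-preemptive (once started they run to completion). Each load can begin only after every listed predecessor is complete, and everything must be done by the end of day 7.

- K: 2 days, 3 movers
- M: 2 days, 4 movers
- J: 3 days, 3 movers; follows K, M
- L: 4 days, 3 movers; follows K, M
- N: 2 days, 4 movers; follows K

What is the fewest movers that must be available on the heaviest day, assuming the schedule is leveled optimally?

7

Early-start (K@1, M@1, J@3, L@3, N@3) gives peak 10: d1:7  d2:7  d3:10  d4:10  d5:6  d6:3  d7:0.
Shift N→6.
Schedule K@1, M@1, J@3, L@3, N@6: d1:7  d2:7  d3:6  d4:6  d5:6  d6:7  d7:4 — peak 7.
Total mover-days = 43 over 7 days ⇒ peak ≥ ⌈43/7⌉ = 7, so 7 is optimal.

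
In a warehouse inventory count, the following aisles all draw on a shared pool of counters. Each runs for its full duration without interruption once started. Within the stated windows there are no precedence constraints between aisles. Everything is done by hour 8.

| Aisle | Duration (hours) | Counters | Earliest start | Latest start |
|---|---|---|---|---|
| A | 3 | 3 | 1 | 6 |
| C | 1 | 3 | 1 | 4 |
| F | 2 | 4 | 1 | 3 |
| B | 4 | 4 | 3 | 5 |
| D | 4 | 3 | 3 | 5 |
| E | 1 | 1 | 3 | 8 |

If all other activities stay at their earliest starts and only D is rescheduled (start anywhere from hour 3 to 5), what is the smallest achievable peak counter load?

D@3: h1:10  h2:7  h3:11  h4:7  h5:7  h6:7  h7:0  h8:0 → peak 11
D@4: h1:10  h2:7  h3:8  h4:7  h5:7  h6:7  h7:3  h8:0 → peak 10
D@5: h1:10  h2:7  h3:8  h4:4  h5:7  h6:7  h7:3  h8:3 → peak 10
Best is D@4, peak 10.

10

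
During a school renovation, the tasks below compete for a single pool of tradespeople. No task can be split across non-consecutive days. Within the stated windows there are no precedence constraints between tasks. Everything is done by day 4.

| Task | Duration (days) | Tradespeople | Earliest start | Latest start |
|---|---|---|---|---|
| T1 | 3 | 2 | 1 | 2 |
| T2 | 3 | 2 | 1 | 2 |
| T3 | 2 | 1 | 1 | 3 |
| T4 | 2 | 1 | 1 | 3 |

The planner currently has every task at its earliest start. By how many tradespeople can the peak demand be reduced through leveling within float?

1

Early-start peak: d1:6  d2:6  d3:4  d4:0 ⇒ 6.
Leveled (T1@1, T2@1, T3@1, T4@3): d1:5  d2:5  d3:5  d4:1 ⇒ 5.
Reduction 6 − 5 = 1.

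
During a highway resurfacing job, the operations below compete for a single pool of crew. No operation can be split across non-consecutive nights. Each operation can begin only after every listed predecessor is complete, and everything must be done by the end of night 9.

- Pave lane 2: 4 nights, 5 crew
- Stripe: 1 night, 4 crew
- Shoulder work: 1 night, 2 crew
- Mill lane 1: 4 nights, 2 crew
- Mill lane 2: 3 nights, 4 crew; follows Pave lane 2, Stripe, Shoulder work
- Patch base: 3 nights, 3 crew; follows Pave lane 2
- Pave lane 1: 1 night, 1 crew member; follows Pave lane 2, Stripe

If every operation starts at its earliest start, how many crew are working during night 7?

7

At early start, night 7 has: Mill lane 2, Patch base.
Demand: 4 + 3 = 7.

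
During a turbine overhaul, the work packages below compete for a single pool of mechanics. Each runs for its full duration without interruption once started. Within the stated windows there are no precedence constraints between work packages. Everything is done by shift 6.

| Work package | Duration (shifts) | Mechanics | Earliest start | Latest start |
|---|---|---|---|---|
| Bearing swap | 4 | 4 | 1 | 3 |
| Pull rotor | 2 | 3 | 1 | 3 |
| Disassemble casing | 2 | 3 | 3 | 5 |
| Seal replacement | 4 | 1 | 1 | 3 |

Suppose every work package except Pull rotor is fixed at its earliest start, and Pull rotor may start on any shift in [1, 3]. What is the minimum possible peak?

8

Pull rotor@1: s1:8  s2:8  s3:8  s4:8  s5:0  s6:0 → peak 8
Pull rotor@2: s1:5  s2:8  s3:11  s4:8  s5:0  s6:0 → peak 11
Pull rotor@3: s1:5  s2:5  s3:11  s4:11  s5:0  s6:0 → peak 11
Best is Pull rotor@1, peak 8.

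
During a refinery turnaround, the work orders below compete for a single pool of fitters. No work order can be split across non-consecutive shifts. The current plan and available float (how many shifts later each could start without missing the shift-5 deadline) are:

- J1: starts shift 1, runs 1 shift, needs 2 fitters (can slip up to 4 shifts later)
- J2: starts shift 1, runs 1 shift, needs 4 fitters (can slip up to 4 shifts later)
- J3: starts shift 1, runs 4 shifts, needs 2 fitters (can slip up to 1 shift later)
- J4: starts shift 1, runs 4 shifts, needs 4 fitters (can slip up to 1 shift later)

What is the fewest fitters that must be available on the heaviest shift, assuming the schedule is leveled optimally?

6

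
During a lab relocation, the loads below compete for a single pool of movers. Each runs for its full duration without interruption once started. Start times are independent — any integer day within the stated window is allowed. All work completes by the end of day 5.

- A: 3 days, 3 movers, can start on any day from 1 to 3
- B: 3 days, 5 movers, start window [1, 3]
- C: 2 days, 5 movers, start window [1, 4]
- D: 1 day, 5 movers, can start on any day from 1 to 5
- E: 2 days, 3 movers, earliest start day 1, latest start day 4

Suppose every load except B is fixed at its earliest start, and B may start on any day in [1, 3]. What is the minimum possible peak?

B@1: d1:21  d2:16  d3:8  d4:0  d5:0 → peak 21
B@2: d1:16  d2:16  d3:8  d4:5  d5:0 → peak 16
B@3: d1:16  d2:11  d3:8  d4:5  d5:5 → peak 16
Best is B@2, peak 16.

16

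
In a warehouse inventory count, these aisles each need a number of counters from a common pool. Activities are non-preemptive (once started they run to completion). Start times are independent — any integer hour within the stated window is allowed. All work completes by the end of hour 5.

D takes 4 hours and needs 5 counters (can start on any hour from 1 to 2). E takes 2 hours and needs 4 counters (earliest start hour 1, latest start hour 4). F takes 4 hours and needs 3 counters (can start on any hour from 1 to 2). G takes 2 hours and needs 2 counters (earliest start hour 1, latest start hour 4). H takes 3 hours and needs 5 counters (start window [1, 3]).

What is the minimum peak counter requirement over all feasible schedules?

14

Early-start (D@1, E@1, F@1, G@1, H@1) gives peak 19: h1:19  h2:19  h3:13  h4:8  h5:0.
Shift H→3.
Schedule D@1, E@1, F@1, G@1, H@3: h1:14  h2:14  h3:13  h4:13  h5:5 — peak 14.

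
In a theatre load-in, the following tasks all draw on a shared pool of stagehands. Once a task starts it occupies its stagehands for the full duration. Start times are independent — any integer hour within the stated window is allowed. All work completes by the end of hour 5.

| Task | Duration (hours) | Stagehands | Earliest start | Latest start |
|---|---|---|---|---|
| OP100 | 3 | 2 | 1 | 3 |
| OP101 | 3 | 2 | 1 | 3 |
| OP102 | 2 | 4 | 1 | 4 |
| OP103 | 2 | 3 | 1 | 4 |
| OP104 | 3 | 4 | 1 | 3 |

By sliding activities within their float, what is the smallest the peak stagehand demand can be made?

8

Early-start (OP100@1, OP101@1, OP102@1, OP103@1, OP104@1) gives peak 15: h1:15  h2:15  h3:8  h4:0  h5:0.
Shift OP103→4, OP104→3.
Schedule OP100@1, OP101@1, OP102@1, OP103@4, OP104@3: h1:8  h2:8  h3:8  h4:7  h5:7 — peak 8.
Total stagehand-hours = 38 over 5 hours ⇒ peak ≥ ⌈38/5⌉ = 8, so 8 is optimal.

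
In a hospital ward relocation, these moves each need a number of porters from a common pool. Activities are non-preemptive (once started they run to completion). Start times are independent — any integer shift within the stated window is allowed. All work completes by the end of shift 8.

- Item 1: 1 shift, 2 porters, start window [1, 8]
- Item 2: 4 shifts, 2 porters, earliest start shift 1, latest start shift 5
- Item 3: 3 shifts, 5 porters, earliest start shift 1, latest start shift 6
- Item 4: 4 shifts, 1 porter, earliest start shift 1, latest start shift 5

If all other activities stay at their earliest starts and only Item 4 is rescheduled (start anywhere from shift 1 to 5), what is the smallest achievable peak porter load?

Item 4@1: s1:10  s2:8  s3:8  s4:3  s5:0  s6:0  s7:0  s8:0 → peak 10
Item 4@2: s1:9  s2:8  s3:8  s4:3  s5:1  s6:0  s7:0  s8:0 → peak 9
Item 4@3: s1:9  s2:7  s3:8  s4:3  s5:1  s6:1  s7:0  s8:0 → peak 9
Item 4@4: s1:9  s2:7  s3:7  s4:3  s5:1  s6:1  s7:1  s8:0 → peak 9
Item 4@5: s1:9  s2:7  s3:7  s4:2  s5:1  s6:1  s7:1  s8:1 → peak 9
Best is Item 4@2, peak 9.

9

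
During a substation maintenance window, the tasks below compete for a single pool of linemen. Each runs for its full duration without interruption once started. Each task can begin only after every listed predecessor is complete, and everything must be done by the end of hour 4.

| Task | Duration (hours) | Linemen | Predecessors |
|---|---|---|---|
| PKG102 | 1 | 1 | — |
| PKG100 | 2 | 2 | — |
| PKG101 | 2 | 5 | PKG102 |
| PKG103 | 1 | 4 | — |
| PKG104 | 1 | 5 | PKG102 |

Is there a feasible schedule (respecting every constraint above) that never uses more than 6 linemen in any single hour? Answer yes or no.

The minimum achievable peak is 7; 6 < 7, so no feasible schedule stays within the cap.

no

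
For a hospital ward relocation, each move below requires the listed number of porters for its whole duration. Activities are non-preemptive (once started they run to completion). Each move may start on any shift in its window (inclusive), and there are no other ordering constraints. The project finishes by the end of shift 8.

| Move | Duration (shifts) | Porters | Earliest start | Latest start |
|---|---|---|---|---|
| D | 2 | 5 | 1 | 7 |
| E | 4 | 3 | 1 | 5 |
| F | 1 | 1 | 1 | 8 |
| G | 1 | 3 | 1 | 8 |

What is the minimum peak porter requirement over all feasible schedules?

5

Early-start (D@1, E@1, F@1, G@1) gives peak 12: s1:12  s2:8  s3:3  s4:3  s5:0  s6:0  s7:0  s8:0.
Shift E→3, F→3, G→7.
Schedule D@1, E@3, F@3, G@7: s1:5  s2:5  s3:4  s4:3  s5:3  s6:3  s7:3  s8:0 — peak 5.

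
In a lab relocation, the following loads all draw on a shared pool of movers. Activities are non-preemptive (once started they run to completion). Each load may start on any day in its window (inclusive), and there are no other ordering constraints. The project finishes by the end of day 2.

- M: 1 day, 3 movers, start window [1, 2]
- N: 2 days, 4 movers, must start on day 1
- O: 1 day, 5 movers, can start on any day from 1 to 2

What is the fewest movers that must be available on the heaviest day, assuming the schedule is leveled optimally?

9

Early-start (M@1, N@1, O@1) gives peak 12: d1:12  d2:4.
Shift O→2.
Schedule M@1, N@1, O@2: d1:7  d2:9 — peak 9.
No arrangement of the 4 feasible schedules does better.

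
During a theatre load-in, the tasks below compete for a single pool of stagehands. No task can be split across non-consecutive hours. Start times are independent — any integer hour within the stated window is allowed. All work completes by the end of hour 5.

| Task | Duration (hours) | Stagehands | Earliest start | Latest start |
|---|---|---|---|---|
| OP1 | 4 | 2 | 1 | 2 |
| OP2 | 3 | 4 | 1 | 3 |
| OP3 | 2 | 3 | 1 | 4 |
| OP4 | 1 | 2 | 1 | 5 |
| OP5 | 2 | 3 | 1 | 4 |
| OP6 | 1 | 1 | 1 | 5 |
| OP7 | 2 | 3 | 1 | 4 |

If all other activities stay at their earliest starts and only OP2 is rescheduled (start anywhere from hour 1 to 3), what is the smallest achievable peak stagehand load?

OP2@1: h1:18  h2:15  h3:6  h4:2  h5:0 → peak 18
OP2@2: h1:14  h2:15  h3:6  h4:6  h5:0 → peak 15
OP2@3: h1:14  h2:11  h3:6  h4:6  h5:4 → peak 14
Best is OP2@3, peak 14.

14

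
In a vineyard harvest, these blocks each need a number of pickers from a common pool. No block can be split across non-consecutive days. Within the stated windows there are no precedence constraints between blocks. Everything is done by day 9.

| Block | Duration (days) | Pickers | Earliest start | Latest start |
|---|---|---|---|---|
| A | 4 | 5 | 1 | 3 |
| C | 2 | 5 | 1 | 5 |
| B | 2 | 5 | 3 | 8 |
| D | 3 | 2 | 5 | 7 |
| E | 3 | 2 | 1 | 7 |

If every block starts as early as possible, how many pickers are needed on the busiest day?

Early-start schedule: A@1, C@1, B@3, D@5, E@1.
Load per day: day 1: 12, day 2: 12, day 3: 12, day 4: 10, day 5: 2, day 6: 2, day 7: 2, day 8: 0, day 9: 0.
Peak is 12.

12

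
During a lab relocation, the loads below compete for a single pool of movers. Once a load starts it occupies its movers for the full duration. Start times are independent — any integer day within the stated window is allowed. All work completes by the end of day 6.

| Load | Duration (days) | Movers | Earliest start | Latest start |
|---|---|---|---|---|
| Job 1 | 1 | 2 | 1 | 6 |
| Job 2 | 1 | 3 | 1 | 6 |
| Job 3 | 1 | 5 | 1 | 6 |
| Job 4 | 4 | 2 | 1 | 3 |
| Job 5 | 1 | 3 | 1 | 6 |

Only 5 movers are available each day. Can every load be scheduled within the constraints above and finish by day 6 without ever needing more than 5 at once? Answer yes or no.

yes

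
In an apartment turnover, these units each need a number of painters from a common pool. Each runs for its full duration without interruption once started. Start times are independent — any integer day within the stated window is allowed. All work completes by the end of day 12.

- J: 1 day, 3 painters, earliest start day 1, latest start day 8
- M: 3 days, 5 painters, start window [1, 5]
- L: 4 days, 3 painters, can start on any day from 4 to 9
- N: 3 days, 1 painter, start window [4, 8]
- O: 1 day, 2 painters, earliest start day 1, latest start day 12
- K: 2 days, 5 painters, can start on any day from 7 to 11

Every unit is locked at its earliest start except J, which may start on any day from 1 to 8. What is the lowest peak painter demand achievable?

8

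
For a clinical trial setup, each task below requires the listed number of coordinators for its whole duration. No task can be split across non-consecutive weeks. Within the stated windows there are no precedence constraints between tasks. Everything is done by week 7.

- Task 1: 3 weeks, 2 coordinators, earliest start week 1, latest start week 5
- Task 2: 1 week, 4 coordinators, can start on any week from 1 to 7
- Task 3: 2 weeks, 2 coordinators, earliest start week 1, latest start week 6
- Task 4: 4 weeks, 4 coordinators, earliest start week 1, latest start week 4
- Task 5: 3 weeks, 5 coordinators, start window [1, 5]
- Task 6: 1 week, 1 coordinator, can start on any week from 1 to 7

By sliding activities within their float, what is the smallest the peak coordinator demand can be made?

8

Early-start (Task 1@1, Task 2@1, Task 3@1, Task 4@1, Task 5@1, Task 6@1) gives peak 18: w1:18  w2:13  w3:11  w4:4  w5:0  w6:0  w7:0.
Shift Task 2→4, Task 5→5, Task 6→3.
Schedule Task 1@1, Task 2@4, Task 3@1, Task 4@1, Task 5@5, Task 6@3: w1:8  w2:8  w3:7  w4:8  w5:5  w6:5  w7:5 — peak 8.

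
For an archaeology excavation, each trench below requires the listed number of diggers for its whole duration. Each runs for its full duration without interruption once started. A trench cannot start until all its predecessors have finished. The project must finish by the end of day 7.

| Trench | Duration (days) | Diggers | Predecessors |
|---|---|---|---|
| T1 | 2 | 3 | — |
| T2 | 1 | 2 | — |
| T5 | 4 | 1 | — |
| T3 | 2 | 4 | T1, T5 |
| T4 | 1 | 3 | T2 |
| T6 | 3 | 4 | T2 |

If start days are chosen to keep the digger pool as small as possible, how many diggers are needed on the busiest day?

7

Early-start (T1@1, T2@1, T5@1, T3@5, T4@2, T6@2) gives peak 11: d1:6  d2:11  d3:5  d4:5  d5:4  d6:4  d7:0.
Shift T3→6, T6→3.
Schedule T1@1, T2@1, T5@1, T3@6, T4@2, T6@3: d1:6  d2:7  d3:5  d4:5  d5:4  d6:4  d7:4 — peak 7.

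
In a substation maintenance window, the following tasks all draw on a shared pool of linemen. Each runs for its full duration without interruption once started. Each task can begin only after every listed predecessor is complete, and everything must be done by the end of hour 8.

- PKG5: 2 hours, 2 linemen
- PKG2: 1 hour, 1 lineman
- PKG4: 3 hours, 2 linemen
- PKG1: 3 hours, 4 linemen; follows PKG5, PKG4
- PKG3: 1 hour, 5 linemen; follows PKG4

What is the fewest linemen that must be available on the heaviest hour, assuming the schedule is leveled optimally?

Early-start (PKG5@1, PKG2@1, PKG4@1, PKG1@4, PKG3@4) gives peak 9: h1:5  h2:4  h3:2  h4:9  h5:4  h6:4  h7:0  h8:0.
Shift PKG3→7.
Schedule PKG5@1, PKG2@1, PKG4@1, PKG1@4, PKG3@7: h1:5  h2:4  h3:2  h4:4  h5:4  h6:4  h7:5  h8:0 — peak 5.

5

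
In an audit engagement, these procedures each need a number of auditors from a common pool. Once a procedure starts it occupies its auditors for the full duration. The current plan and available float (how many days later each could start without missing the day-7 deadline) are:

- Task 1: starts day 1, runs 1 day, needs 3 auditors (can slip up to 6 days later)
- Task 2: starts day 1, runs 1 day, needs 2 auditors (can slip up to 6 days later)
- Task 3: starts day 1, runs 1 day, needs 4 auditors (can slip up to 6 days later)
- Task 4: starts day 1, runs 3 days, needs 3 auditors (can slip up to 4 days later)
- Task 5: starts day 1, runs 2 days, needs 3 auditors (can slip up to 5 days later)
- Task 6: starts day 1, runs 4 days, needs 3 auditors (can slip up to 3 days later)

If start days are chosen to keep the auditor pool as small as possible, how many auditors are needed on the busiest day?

Early-start (Task 1@1, Task 2@1, Task 3@1, Task 4@1, Task 5@1, Task 6@1) gives peak 18: d1:18  d2:9  d3:6  d4:3  d5:0  d6:0  d7:0.
Shift Task 3→2, Task 4→3, Task 5→6, Task 6→3.
Schedule Task 1@1, Task 2@1, Task 3@2, Task 4@3, Task 5@6, Task 6@3: d1:5  d2:4  d3:6  d4:6  d5:6  d6:6  d7:3 — peak 6.
Total auditor-days = 36 over 7 days ⇒ peak ≥ ⌈36/7⌉ = 6, so 6 is optimal.

6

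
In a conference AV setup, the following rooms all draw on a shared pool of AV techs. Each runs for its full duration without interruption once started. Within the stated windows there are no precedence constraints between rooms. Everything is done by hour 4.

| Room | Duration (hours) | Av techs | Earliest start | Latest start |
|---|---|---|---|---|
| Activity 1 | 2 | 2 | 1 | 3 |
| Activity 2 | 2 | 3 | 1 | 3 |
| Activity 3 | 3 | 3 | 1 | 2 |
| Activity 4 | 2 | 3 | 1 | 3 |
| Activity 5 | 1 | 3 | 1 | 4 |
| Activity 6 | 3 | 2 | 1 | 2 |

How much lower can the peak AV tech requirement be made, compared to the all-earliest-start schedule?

6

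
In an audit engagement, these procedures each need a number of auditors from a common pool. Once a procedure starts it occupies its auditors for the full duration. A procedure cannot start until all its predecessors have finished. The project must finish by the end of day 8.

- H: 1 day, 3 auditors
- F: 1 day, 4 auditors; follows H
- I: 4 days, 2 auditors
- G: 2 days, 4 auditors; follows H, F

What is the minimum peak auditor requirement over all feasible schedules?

Early-start (H@1, F@2, I@1, G@3) gives peak 6: d1:5  d2:6  d3:6  d4:6  d5:0  d6:0  d7:0  d8:0.
Shift I→3, G→7.
Schedule H@1, F@2, I@3, G@7: d1:3  d2:4  d3:2  d4:2  d5:2  d6:2  d7:4  d8:4 — peak 4.

4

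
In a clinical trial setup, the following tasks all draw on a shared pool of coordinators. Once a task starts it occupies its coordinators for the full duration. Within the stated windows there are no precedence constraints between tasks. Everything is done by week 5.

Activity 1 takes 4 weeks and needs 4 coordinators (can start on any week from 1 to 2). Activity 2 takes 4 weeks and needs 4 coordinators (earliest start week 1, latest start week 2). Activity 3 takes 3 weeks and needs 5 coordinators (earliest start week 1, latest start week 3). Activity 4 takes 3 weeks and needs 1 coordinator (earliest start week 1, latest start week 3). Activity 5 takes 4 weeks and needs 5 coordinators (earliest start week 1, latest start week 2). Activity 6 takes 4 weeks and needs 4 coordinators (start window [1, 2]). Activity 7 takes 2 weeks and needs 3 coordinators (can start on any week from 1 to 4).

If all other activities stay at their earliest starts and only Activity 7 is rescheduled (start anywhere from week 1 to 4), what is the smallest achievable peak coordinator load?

23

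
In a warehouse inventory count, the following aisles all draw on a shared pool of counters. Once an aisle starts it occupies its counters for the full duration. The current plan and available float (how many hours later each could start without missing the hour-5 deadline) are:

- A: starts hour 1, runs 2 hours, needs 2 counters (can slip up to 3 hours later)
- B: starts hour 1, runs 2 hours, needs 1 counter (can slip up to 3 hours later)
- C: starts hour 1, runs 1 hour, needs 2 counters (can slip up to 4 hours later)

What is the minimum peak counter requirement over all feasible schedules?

2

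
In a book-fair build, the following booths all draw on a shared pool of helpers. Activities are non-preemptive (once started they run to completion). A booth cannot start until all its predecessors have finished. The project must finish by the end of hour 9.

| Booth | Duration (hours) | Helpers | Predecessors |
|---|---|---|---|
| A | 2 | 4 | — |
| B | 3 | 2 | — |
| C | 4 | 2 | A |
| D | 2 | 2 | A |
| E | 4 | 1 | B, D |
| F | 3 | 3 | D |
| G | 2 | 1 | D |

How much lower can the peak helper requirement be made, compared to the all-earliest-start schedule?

Early-start peak: h1:6  h2:6  h3:6  h4:4  h5:7  h6:7  h7:4  h8:1  h9:0 ⇒ 7.
Leveled (A@1, B@1, C@3, D@3, E@5, F@5, G@7): h1:6  h2:6  h3:6  h4:4  h5:6  h6:6  h7:5  h8:2  h9:0 ⇒ 6.
Reduction 7 − 6 = 1.

1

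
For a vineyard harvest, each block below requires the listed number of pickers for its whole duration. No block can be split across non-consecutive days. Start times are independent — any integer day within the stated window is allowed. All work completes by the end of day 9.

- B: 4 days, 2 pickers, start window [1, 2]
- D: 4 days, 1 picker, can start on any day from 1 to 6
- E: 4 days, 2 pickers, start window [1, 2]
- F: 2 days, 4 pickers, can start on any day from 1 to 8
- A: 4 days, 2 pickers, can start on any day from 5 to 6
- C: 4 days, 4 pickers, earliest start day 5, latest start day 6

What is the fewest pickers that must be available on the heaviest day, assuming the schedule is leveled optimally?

Early-start (B@1, D@1, E@1, F@1, A@5, C@5) gives peak 9: d1:9  d2:9  d3:5  d4:5  d5:6  d6:6  d7:6  d8:6  d9:0.
Shift D→3.
Schedule B@1, D@3, E@1, F@1, A@5, C@5: d1:8  d2:8  d3:5  d4:5  d5:7  d6:7  d7:6  d8:6  d9:0 — peak 8.

8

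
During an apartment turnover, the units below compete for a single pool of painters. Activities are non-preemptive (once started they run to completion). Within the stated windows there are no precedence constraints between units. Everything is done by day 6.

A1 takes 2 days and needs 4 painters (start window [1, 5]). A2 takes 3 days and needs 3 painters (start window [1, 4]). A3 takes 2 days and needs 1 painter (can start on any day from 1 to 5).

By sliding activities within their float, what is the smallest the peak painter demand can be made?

4

Early-start (A1@1, A2@1, A3@1) gives peak 8: d1:8  d2:8  d3:3  d4:0  d5:0  d6:0.
Shift A2→3, A3→3.
Schedule A1@1, A2@3, A3@3: d1:4  d2:4  d3:4  d4:4  d5:3  d6:0 — peak 4.
Total painter-days = 19 over 6 days ⇒ peak ≥ ⌈19/6⌉ = 4, so 4 is optimal.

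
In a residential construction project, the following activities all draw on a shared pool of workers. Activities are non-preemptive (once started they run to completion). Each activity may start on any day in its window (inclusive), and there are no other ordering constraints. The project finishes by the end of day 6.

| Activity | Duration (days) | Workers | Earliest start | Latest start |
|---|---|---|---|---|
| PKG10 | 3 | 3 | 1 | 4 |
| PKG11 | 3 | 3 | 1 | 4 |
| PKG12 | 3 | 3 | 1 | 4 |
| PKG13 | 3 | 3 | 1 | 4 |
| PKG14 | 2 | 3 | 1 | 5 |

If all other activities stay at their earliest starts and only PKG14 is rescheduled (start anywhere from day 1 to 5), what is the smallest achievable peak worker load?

PKG14@1: d1:15  d2:15  d3:12  d4:0  d5:0  d6:0 → peak 15
PKG14@2: d1:12  d2:15  d3:15  d4:0  d5:0  d6:0 → peak 15
PKG14@3: d1:12  d2:12  d3:15  d4:3  d5:0  d6:0 → peak 15
PKG14@4: d1:12  d2:12  d3:12  d4:3  d5:3  d6:0 → peak 12
PKG14@5: d1:12  d2:12  d3:12  d4:0  d5:3  d6:3 → peak 12
Best is PKG14@4, peak 12.

12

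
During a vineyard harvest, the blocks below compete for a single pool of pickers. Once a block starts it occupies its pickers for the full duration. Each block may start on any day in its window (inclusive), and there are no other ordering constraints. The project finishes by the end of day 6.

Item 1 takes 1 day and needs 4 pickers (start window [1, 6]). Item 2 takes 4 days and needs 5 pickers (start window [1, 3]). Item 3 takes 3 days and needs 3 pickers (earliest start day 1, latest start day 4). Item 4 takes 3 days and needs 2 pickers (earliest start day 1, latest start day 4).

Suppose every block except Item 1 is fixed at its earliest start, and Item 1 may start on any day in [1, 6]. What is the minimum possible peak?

10

Item 1@1: d1:14  d2:10  d3:10  d4:5  d5:0  d6:0 → peak 14
Item 1@2: d1:10  d2:14  d3:10  d4:5  d5:0  d6:0 → peak 14
Item 1@3: d1:10  d2:10  d3:14  d4:5  d5:0  d6:0 → peak 14
Item 1@4: d1:10  d2:10  d3:10  d4:9  d5:0  d6:0 → peak 10
Item 1@5: d1:10  d2:10  d3:10  d4:5  d5:4  d6:0 → peak 10
Item 1@6: d1:10  d2:10  d3:10  d4:5  d5:0  d6:4 → peak 10
Best is Item 1@4, peak 10.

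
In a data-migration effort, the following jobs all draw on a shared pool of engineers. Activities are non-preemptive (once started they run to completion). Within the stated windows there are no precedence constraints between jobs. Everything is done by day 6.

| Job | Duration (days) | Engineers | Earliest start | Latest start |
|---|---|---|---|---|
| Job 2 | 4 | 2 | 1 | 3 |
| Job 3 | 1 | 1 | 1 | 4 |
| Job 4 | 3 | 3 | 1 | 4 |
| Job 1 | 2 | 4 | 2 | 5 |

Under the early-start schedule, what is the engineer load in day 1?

6

At early start, day 1 has: Job 2, Job 3, Job 4.
Demand: 2 + 1 + 3 = 6.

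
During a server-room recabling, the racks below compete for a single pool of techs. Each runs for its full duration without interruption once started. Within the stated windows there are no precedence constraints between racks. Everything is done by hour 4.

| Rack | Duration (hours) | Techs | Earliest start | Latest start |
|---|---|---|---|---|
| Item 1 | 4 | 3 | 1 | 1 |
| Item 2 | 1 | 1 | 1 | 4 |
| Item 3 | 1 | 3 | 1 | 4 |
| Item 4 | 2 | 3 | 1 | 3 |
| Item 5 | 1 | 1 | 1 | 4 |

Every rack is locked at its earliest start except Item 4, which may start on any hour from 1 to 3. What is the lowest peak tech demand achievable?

8

Item 4@1: h1:11  h2:6  h3:3  h4:3 → peak 11
Item 4@2: h1:8  h2:6  h3:6  h4:3 → peak 8
Item 4@3: h1:8  h2:3  h3:6  h4:6 → peak 8
Best is Item 4@2, peak 8.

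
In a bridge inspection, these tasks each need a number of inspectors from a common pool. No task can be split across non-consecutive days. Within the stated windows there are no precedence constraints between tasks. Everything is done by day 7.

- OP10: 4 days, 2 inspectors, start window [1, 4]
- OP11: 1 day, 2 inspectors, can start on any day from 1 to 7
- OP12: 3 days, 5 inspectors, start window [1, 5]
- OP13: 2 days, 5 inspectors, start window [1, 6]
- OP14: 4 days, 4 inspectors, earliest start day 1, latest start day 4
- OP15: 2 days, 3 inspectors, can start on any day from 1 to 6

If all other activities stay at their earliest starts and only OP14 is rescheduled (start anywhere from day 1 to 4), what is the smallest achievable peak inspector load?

17

OP14@1: d1:21  d2:19  d3:11  d4:6  d5:0  d6:0  d7:0 → peak 21
OP14@2: d1:17  d2:19  d3:11  d4:6  d5:4  d6:0  d7:0 → peak 19
OP14@3: d1:17  d2:15  d3:11  d4:6  d5:4  d6:4  d7:0 → peak 17
OP14@4: d1:17  d2:15  d3:7  d4:6  d5:4  d6:4  d7:4 → peak 17
Best is OP14@3, peak 17.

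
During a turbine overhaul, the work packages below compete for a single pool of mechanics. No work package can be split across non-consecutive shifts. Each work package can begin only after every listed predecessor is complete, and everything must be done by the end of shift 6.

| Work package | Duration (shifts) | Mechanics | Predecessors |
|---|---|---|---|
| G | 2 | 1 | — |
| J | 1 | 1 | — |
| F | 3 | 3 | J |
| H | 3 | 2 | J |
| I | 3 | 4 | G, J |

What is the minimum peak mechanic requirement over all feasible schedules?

9

Schedule G@1, J@1, F@2, H@2, I@3: s1:2  s2:6  s3:9  s4:9  s5:4  s6:0 — peak 9.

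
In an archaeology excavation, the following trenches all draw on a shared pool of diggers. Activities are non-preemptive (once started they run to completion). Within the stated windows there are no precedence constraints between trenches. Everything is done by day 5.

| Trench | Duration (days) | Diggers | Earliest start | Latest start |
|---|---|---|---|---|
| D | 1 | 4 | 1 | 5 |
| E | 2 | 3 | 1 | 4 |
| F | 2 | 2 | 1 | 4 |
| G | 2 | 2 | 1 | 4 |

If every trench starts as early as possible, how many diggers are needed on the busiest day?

11

Early-start schedule: D@1, E@1, F@1, G@1.
Load per day: day 1: 11, day 2: 7, day 3: 0, day 4: 0, day 5: 0.
Peak is 11.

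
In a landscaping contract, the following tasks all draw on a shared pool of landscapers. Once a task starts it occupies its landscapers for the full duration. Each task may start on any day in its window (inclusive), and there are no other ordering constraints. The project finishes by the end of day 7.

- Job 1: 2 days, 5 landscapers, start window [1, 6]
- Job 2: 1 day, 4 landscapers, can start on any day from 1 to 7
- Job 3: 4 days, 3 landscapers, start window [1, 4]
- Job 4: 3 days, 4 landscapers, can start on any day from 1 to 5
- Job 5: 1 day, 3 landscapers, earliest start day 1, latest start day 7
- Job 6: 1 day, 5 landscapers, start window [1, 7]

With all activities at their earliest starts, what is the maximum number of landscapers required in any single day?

Early-start schedule: Job 1@1, Job 2@1, Job 3@1, Job 4@1, Job 5@1, Job 6@1.
Load per day: day 1: 24, day 2: 12, day 3: 7, day 4: 3, day 5: 0, day 6: 0, day 7: 0.
Peak is 24.

24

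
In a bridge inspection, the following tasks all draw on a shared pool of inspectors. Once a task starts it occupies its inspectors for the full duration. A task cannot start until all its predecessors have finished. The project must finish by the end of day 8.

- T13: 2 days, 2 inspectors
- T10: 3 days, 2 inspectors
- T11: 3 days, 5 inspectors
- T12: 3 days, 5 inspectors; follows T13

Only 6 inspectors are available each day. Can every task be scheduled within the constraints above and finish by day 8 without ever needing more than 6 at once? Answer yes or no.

no

The minimum achievable peak is 7; 6 < 7, so no feasible schedule stays within the cap.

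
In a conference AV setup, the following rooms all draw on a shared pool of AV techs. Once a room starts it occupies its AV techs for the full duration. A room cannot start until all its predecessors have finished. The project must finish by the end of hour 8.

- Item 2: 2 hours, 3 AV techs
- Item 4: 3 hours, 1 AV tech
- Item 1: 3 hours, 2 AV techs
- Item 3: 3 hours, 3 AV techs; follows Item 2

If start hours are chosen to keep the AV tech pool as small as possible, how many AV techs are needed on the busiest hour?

3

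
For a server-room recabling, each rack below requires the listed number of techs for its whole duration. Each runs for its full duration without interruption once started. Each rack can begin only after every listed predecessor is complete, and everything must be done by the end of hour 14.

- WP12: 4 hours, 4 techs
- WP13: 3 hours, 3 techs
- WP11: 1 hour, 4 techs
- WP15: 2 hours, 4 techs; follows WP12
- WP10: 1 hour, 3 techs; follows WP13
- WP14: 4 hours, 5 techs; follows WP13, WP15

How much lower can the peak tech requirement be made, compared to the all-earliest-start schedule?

Early-start peak: h1:11  h2:7  h3:7  h4:7  h5:4  h6:4  h7:5  h8:5  h9:5  h10:5  h11:0  h12:0  h13:0  h14:0 ⇒ 11.
Leveled (WP12@1, WP13@1, WP11@5, WP15@6, WP10@4, WP14@8): h1:7  h2:7  h3:7  h4:7  h5:4  h6:4  h7:4  h8:5  h9:5  h10:5  h11:5  h12:0  h13:0  h14:0 ⇒ 7.
Reduction 11 − 7 = 4.

4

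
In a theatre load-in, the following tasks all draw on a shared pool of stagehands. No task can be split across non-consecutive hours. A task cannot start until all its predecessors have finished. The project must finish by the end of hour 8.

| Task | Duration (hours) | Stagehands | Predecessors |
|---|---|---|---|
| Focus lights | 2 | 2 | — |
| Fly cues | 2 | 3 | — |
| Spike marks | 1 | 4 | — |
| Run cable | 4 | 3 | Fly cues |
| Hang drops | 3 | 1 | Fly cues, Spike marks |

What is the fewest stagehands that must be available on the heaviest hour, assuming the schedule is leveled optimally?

5

Early-start (Focus lights@1, Fly cues@1, Spike marks@1, Run cable@3, Hang drops@3) gives peak 9: h1:9  h2:5  h3:4  h4:4  h5:4  h6:3  h7:0  h8:0.
Shift Spike marks→3, Run cable→4, Hang drops→4.
Schedule Focus lights@1, Fly cues@1, Spike marks@3, Run cable@4, Hang drops@4: h1:5  h2:5  h3:4  h4:4  h5:4  h6:4  h7:3  h8:0 — peak 5.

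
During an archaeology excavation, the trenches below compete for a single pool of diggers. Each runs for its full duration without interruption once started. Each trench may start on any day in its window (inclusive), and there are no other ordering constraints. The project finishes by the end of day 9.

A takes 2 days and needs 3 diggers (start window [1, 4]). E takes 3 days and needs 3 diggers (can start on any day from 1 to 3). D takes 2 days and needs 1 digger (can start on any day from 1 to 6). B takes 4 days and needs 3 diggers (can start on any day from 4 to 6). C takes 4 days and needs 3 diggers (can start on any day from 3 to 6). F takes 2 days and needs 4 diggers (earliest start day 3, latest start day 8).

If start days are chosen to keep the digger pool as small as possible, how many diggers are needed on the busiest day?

6

Early-start (A@1, E@1, D@1, B@4, C@3, F@3) gives peak 10: d1:7  d2:7  d3:10  d4:10  d5:6  d6:6  d7:3  d8:0  d9:0.
Shift D→3, B→6, C→6, F→4.
Schedule A@1, E@1, D@3, B@6, C@6, F@4: d1:6  d2:6  d3:4  d4:5  d5:4  d6:6  d7:6  d8:6  d9:6 — peak 6.
Total digger-days = 49 over 9 days ⇒ peak ≥ ⌈49/9⌉ = 6, so 6 is optimal.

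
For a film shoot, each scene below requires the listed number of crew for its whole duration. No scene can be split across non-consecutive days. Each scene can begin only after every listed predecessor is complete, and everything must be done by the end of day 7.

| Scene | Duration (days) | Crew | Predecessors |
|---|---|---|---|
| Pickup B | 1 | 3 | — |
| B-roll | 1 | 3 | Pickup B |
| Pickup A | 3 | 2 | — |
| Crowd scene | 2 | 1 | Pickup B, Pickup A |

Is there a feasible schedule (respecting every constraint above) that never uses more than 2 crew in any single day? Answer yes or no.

The minimum achievable peak is 3; 2 < 3, so no feasible schedule stays within the cap.

no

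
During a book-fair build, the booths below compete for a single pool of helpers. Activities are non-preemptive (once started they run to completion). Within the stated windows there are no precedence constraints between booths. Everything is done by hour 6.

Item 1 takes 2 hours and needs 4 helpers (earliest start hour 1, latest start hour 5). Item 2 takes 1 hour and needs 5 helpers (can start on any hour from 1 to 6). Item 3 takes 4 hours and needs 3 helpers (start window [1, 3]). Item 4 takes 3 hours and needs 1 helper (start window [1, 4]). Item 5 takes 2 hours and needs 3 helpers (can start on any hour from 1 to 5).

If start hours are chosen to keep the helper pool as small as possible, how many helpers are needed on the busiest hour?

7

Early-start (Item 1@1, Item 2@1, Item 3@1, Item 4@1, Item 5@1) gives peak 16: h1:16  h2:11  h3:4  h4:3  h5:0  h6:0.
Shift Item 2→5, Item 4→3, Item 5→3.
Schedule Item 1@1, Item 2@5, Item 3@1, Item 4@3, Item 5@3: h1:7  h2:7  h3:7  h4:7  h5:6  h6:0 — peak 7.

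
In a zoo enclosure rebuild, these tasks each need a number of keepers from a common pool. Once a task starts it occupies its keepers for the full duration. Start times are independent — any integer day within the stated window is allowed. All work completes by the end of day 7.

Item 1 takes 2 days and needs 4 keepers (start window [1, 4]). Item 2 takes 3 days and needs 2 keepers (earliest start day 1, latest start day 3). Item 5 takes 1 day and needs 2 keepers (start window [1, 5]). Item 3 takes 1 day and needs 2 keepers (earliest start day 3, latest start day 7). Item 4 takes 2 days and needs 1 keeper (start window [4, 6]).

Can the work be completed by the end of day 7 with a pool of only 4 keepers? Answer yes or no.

Schedule Item 1@1, Item 2@3, Item 5@3, Item 3@4, Item 4@5: d1:4  d2:4  d3:4  d4:4  d5:3  d6:1  d7:0 — peak 4 ≤ 4.

yes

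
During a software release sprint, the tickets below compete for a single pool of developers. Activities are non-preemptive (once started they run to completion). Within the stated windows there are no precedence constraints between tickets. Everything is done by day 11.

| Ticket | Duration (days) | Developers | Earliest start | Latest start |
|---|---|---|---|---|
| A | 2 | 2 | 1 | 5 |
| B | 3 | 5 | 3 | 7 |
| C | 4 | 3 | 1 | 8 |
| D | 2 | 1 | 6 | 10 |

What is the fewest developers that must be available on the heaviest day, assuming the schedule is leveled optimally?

Early-start (A@1, B@3, C@1, D@6) gives peak 8: d1:5  d2:5  d3:8  d4:8  d5:5  d6:1  d7:1  d8:0  d9:0  d10:0  d11:0.
Shift C→6.
Schedule A@1, B@3, C@6, D@6: d1:2  d2:2  d3:5  d4:5  d5:5  d6:4  d7:4  d8:3  d9:3  d10:0  d11:0 — peak 5.

5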